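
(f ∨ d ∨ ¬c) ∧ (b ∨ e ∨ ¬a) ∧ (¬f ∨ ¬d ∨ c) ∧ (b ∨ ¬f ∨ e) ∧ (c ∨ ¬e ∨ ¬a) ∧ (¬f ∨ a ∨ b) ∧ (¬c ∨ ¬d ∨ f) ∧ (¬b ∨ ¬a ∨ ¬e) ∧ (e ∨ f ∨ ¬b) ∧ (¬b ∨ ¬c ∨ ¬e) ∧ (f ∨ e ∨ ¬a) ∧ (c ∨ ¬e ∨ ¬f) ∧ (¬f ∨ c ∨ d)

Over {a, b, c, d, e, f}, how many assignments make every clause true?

There are 2^6 = 64 truth assignments over (a, b, c, d, e, f).
Split on a. With a = True, the clauses containing a are satisfied and ¬a drops from the rest; 4 of the 2^5 = 32 assignments to the other variables satisfy what remains.
With a = False, by the same count on the reduced clause set, 8 assignments work.
(One model: a=F, b=F, c=F, d=F, e=F, f=F.)
Total: 4 + 8 = 12.

12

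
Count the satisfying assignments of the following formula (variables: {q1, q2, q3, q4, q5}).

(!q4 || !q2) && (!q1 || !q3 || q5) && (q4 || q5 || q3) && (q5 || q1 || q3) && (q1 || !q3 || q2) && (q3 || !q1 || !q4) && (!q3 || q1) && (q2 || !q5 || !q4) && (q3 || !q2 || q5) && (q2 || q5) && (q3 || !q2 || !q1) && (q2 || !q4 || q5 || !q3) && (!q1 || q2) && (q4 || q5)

There are 2^5 = 32 truth assignments over (q1, q2, q3, q4, q5).
Split on q3. With q3 = true, the clauses containing q3 are satisfied and !q3 drops from the rest; 1 of the 2^4 = 16 assignments to the other variables satisfy what remains.
With q3 = false, by the same count on the reduced clause set, 2 assignments work.
Total: 1 + 2 = 3.

3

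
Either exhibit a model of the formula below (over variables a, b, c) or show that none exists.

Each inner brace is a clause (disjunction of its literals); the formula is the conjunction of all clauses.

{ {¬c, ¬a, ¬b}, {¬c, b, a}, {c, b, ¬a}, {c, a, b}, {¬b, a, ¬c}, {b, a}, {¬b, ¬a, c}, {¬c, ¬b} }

Case b = False:
The clause (a) is unit, so a = True.
The clause (c) is unit, so c = True.
This assignment satisfies each clause.

a=True,  b=False,  c=True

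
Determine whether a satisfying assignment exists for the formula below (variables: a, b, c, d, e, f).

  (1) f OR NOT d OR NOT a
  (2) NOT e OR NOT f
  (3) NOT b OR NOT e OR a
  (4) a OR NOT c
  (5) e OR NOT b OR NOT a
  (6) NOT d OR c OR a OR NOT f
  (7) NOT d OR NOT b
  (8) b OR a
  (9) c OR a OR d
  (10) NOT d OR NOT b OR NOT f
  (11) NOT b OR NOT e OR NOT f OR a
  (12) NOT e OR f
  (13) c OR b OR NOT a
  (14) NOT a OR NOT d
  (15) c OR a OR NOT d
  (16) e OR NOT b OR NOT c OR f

Yes

Try e = false.
Try a = true.
The clause (NOT b) is unit, so b = false.
The clause (c) is unit, so c = true.
The clause (NOT d) is unit, so d = false.
Every clause is now satisfied; f is unconstrained.
A satisfying assignment: a: true, b: false, c: true, d: false, e: false, f: true.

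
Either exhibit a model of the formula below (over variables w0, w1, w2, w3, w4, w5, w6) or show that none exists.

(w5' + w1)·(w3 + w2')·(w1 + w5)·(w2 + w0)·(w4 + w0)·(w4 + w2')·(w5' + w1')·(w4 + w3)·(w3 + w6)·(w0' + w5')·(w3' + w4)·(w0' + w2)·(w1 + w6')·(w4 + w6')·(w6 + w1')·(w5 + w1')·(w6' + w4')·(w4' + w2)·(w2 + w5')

Case w5 = 0:
From the singleton clause (w1), w1 = 1.
But (w1') is also a unit clause — contradiction.
That branch fails; take w5 = 1 instead.
From the singleton clause (w1), w1 = 1.
But (w1') is also a unit clause — contradiction.
Neither w5 = 1 nor w5 = 0 works.

UNSATISFIABLE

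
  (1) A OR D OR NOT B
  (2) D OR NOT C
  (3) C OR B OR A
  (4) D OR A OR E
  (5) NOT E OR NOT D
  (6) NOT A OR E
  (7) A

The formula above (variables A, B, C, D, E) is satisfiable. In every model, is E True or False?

True

Suppose E = false.
From the singleton clause (NOT A), A = false.
Now (A) is unsatisfied and unit — conflict.
So every satisfying assignment has E = True.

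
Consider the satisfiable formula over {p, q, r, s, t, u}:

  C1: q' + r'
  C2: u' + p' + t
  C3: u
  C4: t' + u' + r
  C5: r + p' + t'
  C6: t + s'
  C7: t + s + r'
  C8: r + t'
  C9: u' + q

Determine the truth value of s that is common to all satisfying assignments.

False

Suppose s = 1.
The clause (u) is unit, so u = 1.
The clause (t) is unit, so t = 1.
The clause (r) is unit, so r = 1.
The clause (q') is unit, so q = 0.
That conflicts with the unit clause (q).
So every satisfying assignment has s = False.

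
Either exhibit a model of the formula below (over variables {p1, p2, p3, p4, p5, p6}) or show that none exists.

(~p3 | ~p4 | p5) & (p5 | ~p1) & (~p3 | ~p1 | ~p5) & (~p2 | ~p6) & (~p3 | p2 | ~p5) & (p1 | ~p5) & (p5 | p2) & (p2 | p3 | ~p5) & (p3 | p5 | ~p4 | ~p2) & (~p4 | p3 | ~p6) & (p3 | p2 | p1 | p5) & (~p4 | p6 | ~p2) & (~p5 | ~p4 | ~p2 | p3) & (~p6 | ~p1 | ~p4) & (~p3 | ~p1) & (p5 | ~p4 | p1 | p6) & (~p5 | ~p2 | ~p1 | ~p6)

p1 ↦ 1, p2 ↦ 1, p3 ↦ 0, p4 ↦ 0, p5 ↦ 1, p6 ↦ 0

Suppose p5 = 1.
Unit clause (p1) forces p1 = 1.
Unit clause (~p3) forces p3 = 0.
Unit clause (p2) forces p2 = 1.
Unit clause (~p6) forces p6 = 0.
Unit clause (~p4) forces p4 = 0.
Every clause now holds.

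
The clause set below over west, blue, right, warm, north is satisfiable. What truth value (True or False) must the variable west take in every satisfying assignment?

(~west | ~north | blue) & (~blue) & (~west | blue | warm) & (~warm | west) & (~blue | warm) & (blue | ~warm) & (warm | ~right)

False

Suppose west = 1.
The clause (~blue) is unit, so blue = 0.
The clause (~north) is unit, so north = 0.
The clause (warm) is unit, so warm = 1.
That conflicts with the unit clause (~warm).
So every satisfying assignment has west = False.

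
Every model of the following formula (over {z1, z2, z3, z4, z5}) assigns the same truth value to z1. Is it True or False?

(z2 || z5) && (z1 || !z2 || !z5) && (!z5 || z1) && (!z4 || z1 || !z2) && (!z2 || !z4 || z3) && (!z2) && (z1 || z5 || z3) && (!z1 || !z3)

True

Suppose z1 = false.
The clause (!z5) is unit, so z5 = false.
The clause (z2) is unit, so z2 = true.
Now (!z2) is unsatisfied and unit — conflict.
So every satisfying assignment has z1 = True.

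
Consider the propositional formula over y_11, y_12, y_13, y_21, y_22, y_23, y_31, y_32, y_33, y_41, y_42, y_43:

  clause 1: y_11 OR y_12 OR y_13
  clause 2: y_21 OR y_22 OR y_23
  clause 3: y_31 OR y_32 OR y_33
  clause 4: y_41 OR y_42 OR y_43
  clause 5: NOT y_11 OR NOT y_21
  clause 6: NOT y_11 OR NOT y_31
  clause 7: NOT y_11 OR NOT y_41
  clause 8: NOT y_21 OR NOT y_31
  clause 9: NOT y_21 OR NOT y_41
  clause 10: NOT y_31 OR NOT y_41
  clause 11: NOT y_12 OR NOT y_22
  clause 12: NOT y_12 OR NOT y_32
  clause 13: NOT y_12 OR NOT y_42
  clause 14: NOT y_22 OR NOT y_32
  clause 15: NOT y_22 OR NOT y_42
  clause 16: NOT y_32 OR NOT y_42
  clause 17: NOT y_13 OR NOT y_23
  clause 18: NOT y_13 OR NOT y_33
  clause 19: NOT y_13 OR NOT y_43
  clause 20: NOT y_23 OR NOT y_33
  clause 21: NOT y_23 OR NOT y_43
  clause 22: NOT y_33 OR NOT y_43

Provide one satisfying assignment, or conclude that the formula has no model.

UNSATISFIABLE

Try y_11 = false.
Try y_12 = true.
The clause (NOT y_22) is unit, so y_22 = false.
The clause (NOT y_32) is unit, so y_32 = false.
The clause (NOT y_42) is unit, so y_42 = false.
Try y_21 = true.
The clause (NOT y_31) is unit, so y_31 = false.
The clause (y_33) is unit, so y_33 = true.
The clause (NOT y_41) is unit, so y_41 = false.
The clause (y_43) is unit, so y_43 = true.
That conflicts with the unit clause (NOT y_43).
So y_21 must be the other value — set y_21 = false.
The clause (y_23) is unit, so y_23 = true.
The clause (NOT y_13) is unit, so y_13 = false.
The clause (NOT y_33) is unit, so y_33 = false.
The clause (y_31) is unit, so y_31 = true.
The clause (NOT y_41) is unit, so y_41 = false.
The clause (y_43) is unit, so y_43 = true.
That conflicts with the unit clause (NOT y_43).
Either choice for y_21 ends in contradiction.
So y_12 must be the other value — set y_12 = false.
The clause (y_13) is unit, so y_13 = true.
The clause (NOT y_23) is unit, so y_23 = false.
The clause (NOT y_33) is unit, so y_33 = false.
The clause (NOT y_43) is unit, so y_43 = false.
Try y_21 = true.
The clause (NOT y_31) is unit, so y_31 = false.
The clause (y_32) is unit, so y_32 = true.
The clause (NOT y_41) is unit, so y_41 = false.
The clause (y_42) is unit, so y_42 = true.
That conflicts with the unit clause (NOT y_42).
So y_21 must be the other value — set y_21 = false.
The clause (y_22) is unit, so y_22 = true.
The clause (NOT y_32) is unit, so y_32 = false.
The clause (y_31) is unit, so y_31 = true.
The clause (NOT y_41) is unit, so y_41 = false.
The clause (y_42) is unit, so y_42 = true.
That conflicts with the unit clause (NOT y_42).
Either choice for y_21 ends in contradiction.
Either choice for y_12 ends in contradiction.
So y_11 must be the other value — set y_11 = true.
The clause (NOT y_21) is unit, so y_21 = false.
The clause (NOT y_31) is unit, so y_31 = false.
The clause (NOT y_41) is unit, so y_41 = false.
Try y_22 = true.
The clause (NOT y_12) is unit, so y_12 = false.
The clause (NOT y_32) is unit, so y_32 = false.
The clause (y_33) is unit, so y_33 = true.
The clause (NOT y_42) is unit, so y_42 = false.
The clause (y_43) is unit, so y_43 = true.
That conflicts with the unit clause (NOT y_43).
So y_22 must be the other value — set y_22 = false.
The clause (y_23) is unit, so y_23 = true.
The clause (NOT y_13) is unit, so y_13 = false.
The clause (NOT y_33) is unit, so y_33 = false.
The clause (y_32) is unit, so y_32 = true.
The clause (NOT y_12) is unit, so y_12 = false.
The clause (NOT y_42) is unit, so y_42 = false.
The clause (y_43) is unit, so y_43 = true.
That conflicts with the unit clause (NOT y_43).
Either choice for y_22 ends in contradiction.
Either choice for y_11 ends in contradiction.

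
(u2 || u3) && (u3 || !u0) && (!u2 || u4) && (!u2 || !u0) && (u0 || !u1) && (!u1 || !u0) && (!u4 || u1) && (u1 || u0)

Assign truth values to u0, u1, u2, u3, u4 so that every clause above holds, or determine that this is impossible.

Try u2 = false.
Unit clause (u3) forces u3 = true.
Try u0 = true.
Unit clause (!u1) forces u1 = false.
Unit clause (!u4) forces u4 = false.
This assignment satisfies each clause.

u0: true,  u1: false,  u2: false,  u3: true,  u4: false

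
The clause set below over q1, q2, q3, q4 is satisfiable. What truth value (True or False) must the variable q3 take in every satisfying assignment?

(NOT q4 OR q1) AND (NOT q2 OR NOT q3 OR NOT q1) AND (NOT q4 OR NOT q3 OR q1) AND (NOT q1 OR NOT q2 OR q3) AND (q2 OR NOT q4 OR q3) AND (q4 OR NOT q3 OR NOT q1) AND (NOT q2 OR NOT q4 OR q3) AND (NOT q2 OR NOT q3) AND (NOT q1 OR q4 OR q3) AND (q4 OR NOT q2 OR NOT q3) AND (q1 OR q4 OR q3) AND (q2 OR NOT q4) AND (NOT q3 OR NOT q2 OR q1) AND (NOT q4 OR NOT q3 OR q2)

Suppose q3 = false.
Case q4 = false:
From the singleton clause (NOT q1), q1 = false.
Now (q1) is unsatisfied and unit — conflict.
Undo q4 and try q4 = true.
From the singleton clause (q1), q1 = true.
From the singleton clause (NOT q2), q2 = false.
Now (q2) is unsatisfied and unit — conflict.
Both values of q4 lead to a conflict.
So every satisfying assignment has q3 = True.

True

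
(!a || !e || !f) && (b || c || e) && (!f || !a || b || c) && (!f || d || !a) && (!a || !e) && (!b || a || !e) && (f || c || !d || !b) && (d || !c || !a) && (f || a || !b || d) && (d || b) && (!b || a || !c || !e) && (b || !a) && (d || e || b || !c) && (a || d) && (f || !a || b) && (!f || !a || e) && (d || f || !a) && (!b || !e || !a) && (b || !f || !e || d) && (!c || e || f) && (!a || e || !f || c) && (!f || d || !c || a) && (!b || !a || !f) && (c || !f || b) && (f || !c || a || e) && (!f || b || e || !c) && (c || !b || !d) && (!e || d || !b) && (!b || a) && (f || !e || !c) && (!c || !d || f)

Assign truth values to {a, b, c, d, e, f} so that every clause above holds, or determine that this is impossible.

a=false, b=false, c=false, d=true, e=true, f=false

Suppose a = false.
(d) alone gives d = true.
(!b) alone gives b = false.
Suppose c = false.
(e) alone gives e = true.
(!f) alone gives f = false.
Every clause now holds.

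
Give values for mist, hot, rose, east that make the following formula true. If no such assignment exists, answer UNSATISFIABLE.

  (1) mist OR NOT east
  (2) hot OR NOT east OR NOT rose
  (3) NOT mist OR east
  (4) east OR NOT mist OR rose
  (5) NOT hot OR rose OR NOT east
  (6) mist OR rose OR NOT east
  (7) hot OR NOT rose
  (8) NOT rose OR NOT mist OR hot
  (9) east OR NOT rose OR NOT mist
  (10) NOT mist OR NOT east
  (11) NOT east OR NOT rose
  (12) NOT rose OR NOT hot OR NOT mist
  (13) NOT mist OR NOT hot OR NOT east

Case mist = false:
(NOT east) alone gives east = false.
Case hot = true:
Every clause is now satisfied; rose is unconstrained.

mist ↦ false; hot ↦ true; rose ↦ true; east ↦ false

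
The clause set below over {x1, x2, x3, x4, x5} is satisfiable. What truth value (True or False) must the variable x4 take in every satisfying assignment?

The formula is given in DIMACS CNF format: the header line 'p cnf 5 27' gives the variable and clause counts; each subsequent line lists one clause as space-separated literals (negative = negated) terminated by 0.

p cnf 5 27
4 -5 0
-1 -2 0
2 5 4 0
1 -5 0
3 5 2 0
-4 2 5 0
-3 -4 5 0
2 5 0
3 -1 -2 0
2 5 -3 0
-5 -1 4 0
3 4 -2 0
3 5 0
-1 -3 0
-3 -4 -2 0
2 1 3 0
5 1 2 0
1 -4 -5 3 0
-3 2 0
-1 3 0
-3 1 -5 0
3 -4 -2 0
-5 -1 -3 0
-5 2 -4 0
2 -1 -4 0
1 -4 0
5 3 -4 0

Suppose x4 = True.
The clause (x1) is unit, so x1 = True.
The clause (¬x2) is unit, so x2 = False.
That conflicts with the unit clause (x2).
So every satisfying assignment has x4 = False.

False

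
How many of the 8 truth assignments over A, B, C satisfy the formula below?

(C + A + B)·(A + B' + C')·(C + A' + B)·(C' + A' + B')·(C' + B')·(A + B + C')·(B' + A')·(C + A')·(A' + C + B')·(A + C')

There are 2^3 = 8 truth assignments over (A, B, C).
Split on A. With A = 1, the clauses containing A are satisfied and A' drops from the rest; 1 of the 2^2 = 4 assignments to the other variables satisfy what remains.
With A = 0, by the same count on the reduced clause set, 1 assignment works.
(One model: A=F, B=T, C=F.)
Total: 1 + 1 = 2.

2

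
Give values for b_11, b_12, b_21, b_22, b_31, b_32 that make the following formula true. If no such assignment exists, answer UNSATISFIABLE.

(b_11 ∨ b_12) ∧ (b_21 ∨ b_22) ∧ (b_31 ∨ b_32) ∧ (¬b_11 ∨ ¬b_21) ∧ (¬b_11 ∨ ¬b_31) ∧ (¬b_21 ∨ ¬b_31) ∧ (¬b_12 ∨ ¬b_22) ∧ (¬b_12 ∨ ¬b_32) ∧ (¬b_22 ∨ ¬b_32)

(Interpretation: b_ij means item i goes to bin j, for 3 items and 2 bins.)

UNSATISFIABLE

Try b_11 = True.
Unit clause (¬b_21) forces b_21 = False.
Unit clause (b_22) forces b_22 = True.
Unit clause (¬b_31) forces b_31 = False.
Unit clause (b_32) forces b_32 = True.
But (¬b_32) is also a unit clause — contradiction.
Undo b_11 and try b_11 = False.
Unit clause (b_12) forces b_12 = True.
Unit clause (¬b_22) forces b_22 = False.
Unit clause (b_21) forces b_21 = True.
Unit clause (¬b_31) forces b_31 = False.
Unit clause (b_32) forces b_32 = True.
But (¬b_32) is also a unit clause — contradiction.
Neither b_11 = True nor b_11 = False works.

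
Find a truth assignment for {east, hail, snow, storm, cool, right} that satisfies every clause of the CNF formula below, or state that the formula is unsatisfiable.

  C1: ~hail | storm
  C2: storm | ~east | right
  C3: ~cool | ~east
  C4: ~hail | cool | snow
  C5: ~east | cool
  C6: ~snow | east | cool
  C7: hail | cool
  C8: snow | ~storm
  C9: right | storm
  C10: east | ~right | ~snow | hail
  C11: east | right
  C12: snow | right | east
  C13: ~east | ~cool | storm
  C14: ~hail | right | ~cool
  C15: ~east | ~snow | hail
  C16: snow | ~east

Branch on hail: set hail = 1.
Unit clause (storm) forces storm = 1.
Unit clause (snow) forces snow = 1.
Branch on cool: set cool = 1.
Unit clause (~east) forces east = 0.
Unit clause (right) forces right = 1.
Every clause now holds.

east ↦ 0, hail ↦ 1, snow ↦ 1, storm ↦ 1, cool ↦ 1, right ↦ 1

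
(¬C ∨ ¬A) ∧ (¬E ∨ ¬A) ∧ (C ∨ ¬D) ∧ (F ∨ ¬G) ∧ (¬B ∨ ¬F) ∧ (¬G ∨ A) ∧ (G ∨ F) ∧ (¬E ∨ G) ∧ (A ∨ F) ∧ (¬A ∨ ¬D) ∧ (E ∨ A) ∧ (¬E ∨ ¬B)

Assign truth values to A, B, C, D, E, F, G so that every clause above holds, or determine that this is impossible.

A: True; B: False; C: False; D: False; E: False; F: True; G: True

Branch on C: set C = False.
Unit clause (¬D) forces D = False.
Branch on E: set E = False.
Unit clause (A) forces A = True.
Branch on F: set F = True.
Unit clause (¬B) forces B = False.
Every clause is now satisfied; G is unconstrained.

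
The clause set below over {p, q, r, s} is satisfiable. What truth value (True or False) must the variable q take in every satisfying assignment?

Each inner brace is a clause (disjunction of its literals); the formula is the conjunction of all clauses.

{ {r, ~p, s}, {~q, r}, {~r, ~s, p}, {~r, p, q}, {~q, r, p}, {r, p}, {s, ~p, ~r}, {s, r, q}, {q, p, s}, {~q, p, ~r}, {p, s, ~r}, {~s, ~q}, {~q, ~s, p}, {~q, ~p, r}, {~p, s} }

False

Suppose q = 1.
(r) alone gives r = 1.
(p) alone gives p = 1.
(s) alone gives s = 1.
That conflicts with the unit clause (~s).
So every satisfying assignment has q = False.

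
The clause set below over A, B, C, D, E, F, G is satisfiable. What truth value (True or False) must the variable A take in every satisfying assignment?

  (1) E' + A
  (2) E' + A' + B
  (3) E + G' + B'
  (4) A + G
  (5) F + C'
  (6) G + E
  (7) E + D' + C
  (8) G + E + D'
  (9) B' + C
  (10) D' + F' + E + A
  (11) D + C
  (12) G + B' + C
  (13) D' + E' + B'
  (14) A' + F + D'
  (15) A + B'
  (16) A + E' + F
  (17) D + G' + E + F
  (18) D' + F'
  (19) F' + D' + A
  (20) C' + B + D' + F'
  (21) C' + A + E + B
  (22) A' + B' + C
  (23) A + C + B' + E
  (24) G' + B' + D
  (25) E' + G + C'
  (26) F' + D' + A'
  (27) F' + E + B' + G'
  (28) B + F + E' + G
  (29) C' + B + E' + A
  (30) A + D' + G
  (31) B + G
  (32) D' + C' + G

True

Suppose A = 0.
The clause (E') is unit, so E = 0.
The clause (G) is unit, so G = 1.
The clause (B') is unit, so B = 0.
The clause (C') is unit, so C = 0.
The clause (D') is unit, so D = 0.
But (D) is also a unit clause — contradiction.
So every satisfying assignment has A = True.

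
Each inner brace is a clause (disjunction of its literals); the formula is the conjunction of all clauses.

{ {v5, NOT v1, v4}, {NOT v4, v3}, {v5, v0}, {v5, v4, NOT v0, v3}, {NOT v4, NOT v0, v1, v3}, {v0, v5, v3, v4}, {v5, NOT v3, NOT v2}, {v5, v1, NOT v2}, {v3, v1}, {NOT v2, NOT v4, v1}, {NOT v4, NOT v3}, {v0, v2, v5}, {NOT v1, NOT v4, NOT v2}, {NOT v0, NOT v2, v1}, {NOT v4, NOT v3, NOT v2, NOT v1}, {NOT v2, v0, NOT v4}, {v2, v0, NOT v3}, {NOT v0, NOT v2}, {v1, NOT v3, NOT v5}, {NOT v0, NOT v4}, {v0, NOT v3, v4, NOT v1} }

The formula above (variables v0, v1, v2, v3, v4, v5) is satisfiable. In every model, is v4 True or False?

False

Suppose v4 = true.
From the singleton clause (v3), v3 = true.
But (NOT v3) is also a unit clause — contradiction.
So every satisfying assignment has v4 = False.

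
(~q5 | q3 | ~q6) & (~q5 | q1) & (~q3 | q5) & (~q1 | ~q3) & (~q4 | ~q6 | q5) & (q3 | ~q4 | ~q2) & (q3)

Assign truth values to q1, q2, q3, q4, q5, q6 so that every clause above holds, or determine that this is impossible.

Unit clause (q3) forces q3 = 1.
Unit clause (q5) forces q5 = 1.
Unit clause (q1) forces q1 = 1.
But (~q1) is also a unit clause — contradiction.

UNSATISFIABLE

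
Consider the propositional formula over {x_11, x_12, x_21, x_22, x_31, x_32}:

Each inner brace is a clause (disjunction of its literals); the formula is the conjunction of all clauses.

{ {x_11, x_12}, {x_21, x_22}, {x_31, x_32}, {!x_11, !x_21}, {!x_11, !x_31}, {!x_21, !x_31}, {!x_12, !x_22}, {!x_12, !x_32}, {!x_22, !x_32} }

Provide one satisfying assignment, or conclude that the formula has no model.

UNSATISFIABLE

Case x_11 = true:
Unit clause (!x_21) forces x_21 = false.
Unit clause (x_22) forces x_22 = true.
Unit clause (!x_31) forces x_31 = false.
Unit clause (x_32) forces x_32 = true.
Now (!x_32) is unsatisfied and unit — conflict.
That branch fails; take x_11 = false instead.
Unit clause (x_12) forces x_12 = true.
Unit clause (!x_22) forces x_22 = false.
Unit clause (x_21) forces x_21 = true.
Unit clause (!x_31) forces x_31 = false.
Unit clause (x_32) forces x_32 = true.
Now (!x_32) is unsatisfied and unit — conflict.
Neither x_11 = true nor x_11 = false works.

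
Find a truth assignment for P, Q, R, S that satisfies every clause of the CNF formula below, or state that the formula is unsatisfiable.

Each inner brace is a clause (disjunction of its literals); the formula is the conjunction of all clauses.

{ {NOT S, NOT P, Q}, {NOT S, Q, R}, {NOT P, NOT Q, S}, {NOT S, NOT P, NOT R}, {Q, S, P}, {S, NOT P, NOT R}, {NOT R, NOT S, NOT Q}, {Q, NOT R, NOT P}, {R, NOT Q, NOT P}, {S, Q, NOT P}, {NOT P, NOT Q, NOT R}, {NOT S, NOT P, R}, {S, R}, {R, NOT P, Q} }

P: false; Q: true; R: false; S: true

Suppose S = true.
Suppose P = false.
Suppose Q = true.
Unit clause (NOT R) forces R = false.
All clauses are satisfied.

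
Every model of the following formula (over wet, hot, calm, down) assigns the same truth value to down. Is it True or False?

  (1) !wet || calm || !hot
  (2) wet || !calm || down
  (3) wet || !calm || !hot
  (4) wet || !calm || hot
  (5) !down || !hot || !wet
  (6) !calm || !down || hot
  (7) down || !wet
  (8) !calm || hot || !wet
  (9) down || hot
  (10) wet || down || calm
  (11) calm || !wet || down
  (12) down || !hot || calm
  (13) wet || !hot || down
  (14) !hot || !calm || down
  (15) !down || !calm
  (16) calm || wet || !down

Suppose down = false.
The clause (!wet) is unit, so wet = false.
The clause (!calm) is unit, so calm = false.
Now (calm) is unsatisfied and unit — conflict.
So every satisfying assignment has down = True.

True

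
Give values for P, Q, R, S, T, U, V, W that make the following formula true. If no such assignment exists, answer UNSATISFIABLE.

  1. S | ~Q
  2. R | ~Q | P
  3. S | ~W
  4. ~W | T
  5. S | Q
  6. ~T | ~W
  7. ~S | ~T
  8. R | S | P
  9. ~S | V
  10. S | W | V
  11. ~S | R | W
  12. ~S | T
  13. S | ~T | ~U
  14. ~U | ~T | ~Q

UNSATISFIABLE

Branch on S: set S = 1.
Unit clause (~T) forces T = 0.
But (T) is also a unit clause — contradiction.
So S must be the other value — set S = 0.
Unit clause (~Q) forces Q = 0.
But (Q) is also a unit clause — contradiction.
Both values of S lead to a conflict.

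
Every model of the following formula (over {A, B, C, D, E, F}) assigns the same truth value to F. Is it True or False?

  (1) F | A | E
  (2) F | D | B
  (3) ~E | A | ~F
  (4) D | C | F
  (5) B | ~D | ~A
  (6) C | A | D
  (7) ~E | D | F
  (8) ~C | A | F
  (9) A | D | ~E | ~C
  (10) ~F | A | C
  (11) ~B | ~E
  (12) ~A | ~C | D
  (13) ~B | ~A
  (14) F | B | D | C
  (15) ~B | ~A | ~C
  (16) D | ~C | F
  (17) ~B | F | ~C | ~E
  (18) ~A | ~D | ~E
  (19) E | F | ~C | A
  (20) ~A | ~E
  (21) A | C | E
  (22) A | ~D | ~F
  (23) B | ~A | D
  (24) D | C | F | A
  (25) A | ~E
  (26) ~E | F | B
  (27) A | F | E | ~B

True

Suppose F = 0.
Case A = 1:
The clause (~B) is unit, so B = 0.
The clause (D) is unit, so D = 1.
Now (~D) is unsatisfied and unit — conflict.
That branch fails; take A = 0 instead.
The clause (E) is unit, so E = 1.
Now (~E) is unsatisfied and unit — conflict.
Both values of A lead to a conflict.
So every satisfying assignment has F = True.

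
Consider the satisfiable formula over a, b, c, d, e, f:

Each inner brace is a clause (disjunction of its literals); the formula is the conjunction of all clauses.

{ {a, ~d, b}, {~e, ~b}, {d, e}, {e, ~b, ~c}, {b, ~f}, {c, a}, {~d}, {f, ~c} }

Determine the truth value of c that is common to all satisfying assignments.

Suppose c = 1.
Unit clause (~d) forces d = 0.
Unit clause (e) forces e = 1.
Unit clause (~b) forces b = 0.
Unit clause (~f) forces f = 0.
But (f) is also a unit clause — contradiction.
So every satisfying assignment has c = False.

False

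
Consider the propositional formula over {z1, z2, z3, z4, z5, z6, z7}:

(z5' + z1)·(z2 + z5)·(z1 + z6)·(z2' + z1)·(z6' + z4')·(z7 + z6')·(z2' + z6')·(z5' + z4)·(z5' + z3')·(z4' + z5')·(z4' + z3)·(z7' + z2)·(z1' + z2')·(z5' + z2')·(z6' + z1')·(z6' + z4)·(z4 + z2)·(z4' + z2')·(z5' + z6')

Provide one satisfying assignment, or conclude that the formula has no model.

Suppose z5 = 0.
(z2) alone gives z2 = 1.
(z1) alone gives z1 = 1.
That conflicts with the unit clause (z1').
Undo z5 and try z5 = 1.
(z1) alone gives z1 = 1.
(z4) alone gives z4 = 1.
That conflicts with the unit clause (z4').
Neither z5 = 1 nor z5 = 0 works.

UNSATISFIABLE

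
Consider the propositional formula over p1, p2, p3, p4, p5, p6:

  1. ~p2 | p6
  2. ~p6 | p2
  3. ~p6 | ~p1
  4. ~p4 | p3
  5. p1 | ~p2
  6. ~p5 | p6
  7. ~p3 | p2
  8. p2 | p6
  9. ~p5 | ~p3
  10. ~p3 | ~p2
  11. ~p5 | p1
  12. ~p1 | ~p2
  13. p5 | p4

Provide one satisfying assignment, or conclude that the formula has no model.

UNSATISFIABLE

Case p2 = 0:
From the singleton clause (~p6), p6 = 0.
That conflicts with the unit clause (p6).
That branch fails; take p2 = 1 instead.
From the singleton clause (p6), p6 = 1.
From the singleton clause (~p1), p1 = 0.
That conflicts with the unit clause (p1).
Either choice for p2 ends in contradiction.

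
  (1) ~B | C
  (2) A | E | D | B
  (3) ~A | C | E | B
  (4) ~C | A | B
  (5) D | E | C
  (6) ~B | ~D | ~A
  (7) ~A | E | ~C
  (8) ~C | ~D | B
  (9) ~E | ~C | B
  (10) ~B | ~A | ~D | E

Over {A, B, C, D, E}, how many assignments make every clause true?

There are 2^5 = 32 truth assignments over (A, B, C, D, E).
Split on D. With D = 1, the clauses containing D are satisfied and ~D drops from the rest; 5 of the 2^4 = 16 assignments to the other variables satisfy what remains.
With D = 0, by the same count on the reduced clause set, 5 assignments work.
Total: 5 + 5 = 10.

10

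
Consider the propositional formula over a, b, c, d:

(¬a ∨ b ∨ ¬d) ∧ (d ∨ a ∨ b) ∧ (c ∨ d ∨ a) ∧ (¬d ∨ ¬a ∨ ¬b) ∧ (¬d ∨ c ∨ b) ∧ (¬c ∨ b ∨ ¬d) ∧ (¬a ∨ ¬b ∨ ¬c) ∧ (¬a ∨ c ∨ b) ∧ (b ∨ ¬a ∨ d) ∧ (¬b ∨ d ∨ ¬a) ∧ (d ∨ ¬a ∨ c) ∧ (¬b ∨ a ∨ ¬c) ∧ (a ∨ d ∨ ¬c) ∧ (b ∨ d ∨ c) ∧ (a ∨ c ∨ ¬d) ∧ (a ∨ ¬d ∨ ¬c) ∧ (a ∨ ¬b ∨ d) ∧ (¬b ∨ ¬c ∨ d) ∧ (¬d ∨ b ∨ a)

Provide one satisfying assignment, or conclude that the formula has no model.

UNSATISFIABLE

Suppose a = False.
Suppose d = True.
The clause (c) is unit, so c = True.
That conflicts with the unit clause (¬c).
That branch fails; take d = False instead.
The clause (b) is unit, so b = True.
That conflicts with the unit clause (¬b).
Neither d = True nor d = False works.
That branch fails; take a = True instead.
Suppose b = True.
The clause (¬d) is unit, so d = False.
That conflicts with the unit clause (d).
That branch fails; take b = False instead.
The clause (¬d) is unit, so d = False.
That conflicts with the unit clause (d).
Neither b = True nor b = False works.
Neither a = True nor a = False works.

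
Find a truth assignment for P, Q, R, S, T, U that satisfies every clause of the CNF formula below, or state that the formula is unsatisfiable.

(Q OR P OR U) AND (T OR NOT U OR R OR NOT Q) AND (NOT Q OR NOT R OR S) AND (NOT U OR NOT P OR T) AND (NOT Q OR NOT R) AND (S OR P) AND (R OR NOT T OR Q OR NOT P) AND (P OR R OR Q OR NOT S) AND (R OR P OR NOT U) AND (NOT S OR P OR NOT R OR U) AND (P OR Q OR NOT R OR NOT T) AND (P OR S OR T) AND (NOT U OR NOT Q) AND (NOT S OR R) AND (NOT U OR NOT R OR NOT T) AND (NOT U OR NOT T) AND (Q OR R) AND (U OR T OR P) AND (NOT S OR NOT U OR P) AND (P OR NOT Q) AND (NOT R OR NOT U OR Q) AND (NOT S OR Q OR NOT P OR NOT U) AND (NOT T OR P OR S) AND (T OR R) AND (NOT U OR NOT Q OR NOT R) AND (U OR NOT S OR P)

Try Q = false.
(R) alone gives R = true.
(NOT U) alone gives U = false.
(P) alone gives P = true.
All clauses hold; S, T can take either value.

P=true; Q=false; R=true; S=false; T=false; U=false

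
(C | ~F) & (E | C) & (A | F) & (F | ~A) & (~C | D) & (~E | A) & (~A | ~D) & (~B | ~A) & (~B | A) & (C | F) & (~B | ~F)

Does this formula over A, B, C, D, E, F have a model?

Satisfiable

Case C = 1:
(D) alone gives D = 1.
(~A) alone gives A = 0.
(F) alone gives F = 1.
(~E) alone gives E = 0.
(~B) alone gives B = 0.
Every clause now holds.
A satisfying assignment: A: 0; B: 0; C: 1; D: 1; E: 0; F: 1.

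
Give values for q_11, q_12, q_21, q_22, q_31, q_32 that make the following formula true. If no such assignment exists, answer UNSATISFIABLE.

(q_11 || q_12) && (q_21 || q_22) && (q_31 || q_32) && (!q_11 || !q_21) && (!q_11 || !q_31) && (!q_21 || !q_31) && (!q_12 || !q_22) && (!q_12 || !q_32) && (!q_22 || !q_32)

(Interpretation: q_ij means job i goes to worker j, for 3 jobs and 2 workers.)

UNSATISFIABLE

Suppose q_11 = true.
The clause (!q_21) is unit, so q_21 = false.
The clause (q_22) is unit, so q_22 = true.
The clause (!q_31) is unit, so q_31 = false.
The clause (q_32) is unit, so q_32 = true.
That conflicts with the unit clause (!q_32).
Backtrack on q_11: now try q_11 = false.
The clause (q_12) is unit, so q_12 = true.
The clause (!q_22) is unit, so q_22 = false.
The clause (q_21) is unit, so q_21 = true.
The clause (!q_31) is unit, so q_31 = false.
The clause (q_32) is unit, so q_32 = true.
That conflicts with the unit clause (!q_32).
Neither q_11 = true nor q_11 = false works.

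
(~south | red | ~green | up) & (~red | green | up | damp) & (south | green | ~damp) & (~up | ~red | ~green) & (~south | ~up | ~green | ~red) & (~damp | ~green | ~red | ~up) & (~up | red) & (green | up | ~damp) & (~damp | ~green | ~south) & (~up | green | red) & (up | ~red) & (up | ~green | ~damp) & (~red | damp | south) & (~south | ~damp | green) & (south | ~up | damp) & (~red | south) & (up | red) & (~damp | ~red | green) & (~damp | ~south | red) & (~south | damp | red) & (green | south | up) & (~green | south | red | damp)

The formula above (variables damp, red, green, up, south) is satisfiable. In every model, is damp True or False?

False

Suppose damp = 1.
Case south = 1:
Unit clause (~green) forces green = 0.
But (green) is also a unit clause — contradiction.
Undo south and try south = 0.
Unit clause (green) forces green = 1.
Unit clause (up) forces up = 1.
Unit clause (~red) forces red = 0.
But (red) is also a unit clause — contradiction.
Either choice for south ends in contradiction.
So every satisfying assignment has damp = False.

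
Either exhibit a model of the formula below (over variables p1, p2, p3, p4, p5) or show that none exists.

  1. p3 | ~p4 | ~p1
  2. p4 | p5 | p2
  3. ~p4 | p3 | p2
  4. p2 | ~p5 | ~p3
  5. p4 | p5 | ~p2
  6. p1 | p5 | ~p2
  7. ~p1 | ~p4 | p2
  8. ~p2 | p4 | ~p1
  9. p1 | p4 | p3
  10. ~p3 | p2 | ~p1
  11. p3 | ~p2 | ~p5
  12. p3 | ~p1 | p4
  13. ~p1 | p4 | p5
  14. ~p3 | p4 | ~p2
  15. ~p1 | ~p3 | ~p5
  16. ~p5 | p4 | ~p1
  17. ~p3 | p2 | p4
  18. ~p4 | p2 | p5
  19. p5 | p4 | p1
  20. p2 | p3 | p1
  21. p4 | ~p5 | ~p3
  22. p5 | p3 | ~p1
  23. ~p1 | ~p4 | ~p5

p1: 1; p2: 1; p3: 1; p4: 1; p5: 0

Branch on p3: set p3 = 1.
Branch on p2: set p2 = 1.
(p4) alone gives p4 = 1.
Branch on p1: set p1 = 1.
(~p5) alone gives p5 = 0.
This assignment satisfies each clause.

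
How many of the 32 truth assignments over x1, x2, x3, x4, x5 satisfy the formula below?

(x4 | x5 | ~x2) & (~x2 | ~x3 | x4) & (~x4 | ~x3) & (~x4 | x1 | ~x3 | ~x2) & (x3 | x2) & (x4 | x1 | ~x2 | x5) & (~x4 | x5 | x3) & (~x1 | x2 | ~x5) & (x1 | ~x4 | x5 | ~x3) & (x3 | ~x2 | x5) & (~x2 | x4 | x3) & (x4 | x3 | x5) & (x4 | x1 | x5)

4

There are 2^5 = 32 truth assignments over (x1, x2, x3, x4, x5).
Split on x3. With x3 = 1, the clauses containing x3 are satisfied and ~x3 drops from the rest; 2 of the 2^4 = 16 assignments to the other variables satisfy what remains.
With x3 = 0, by the same count on the reduced clause set, 2 assignments work.
Total: 2 + 2 = 4.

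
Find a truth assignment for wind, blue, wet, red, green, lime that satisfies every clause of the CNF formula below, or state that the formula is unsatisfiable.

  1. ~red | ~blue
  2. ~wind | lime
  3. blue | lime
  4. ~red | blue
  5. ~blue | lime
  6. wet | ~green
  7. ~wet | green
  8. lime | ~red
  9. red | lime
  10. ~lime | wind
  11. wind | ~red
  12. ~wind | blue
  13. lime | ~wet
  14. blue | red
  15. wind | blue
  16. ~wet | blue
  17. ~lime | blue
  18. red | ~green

Try red = 0.
Unit clause (lime) forces lime = 1.
Unit clause (wind) forces wind = 1.
Unit clause (blue) forces blue = 1.
Unit clause (~green) forces green = 0.
Unit clause (~wet) forces wet = 0.
All clauses are satisfied.

wind: 1, blue: 1, wet: 0, red: 0, green: 0, lime: 1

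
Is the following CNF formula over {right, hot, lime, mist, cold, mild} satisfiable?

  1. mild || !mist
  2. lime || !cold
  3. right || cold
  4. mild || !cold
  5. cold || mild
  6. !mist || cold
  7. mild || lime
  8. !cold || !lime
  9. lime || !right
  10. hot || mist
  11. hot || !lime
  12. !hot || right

Yes

Case mild = true:
Case lime = true:
From the singleton clause (!cold), cold = false.
From the singleton clause (right), right = true.
From the singleton clause (!mist), mist = false.
From the singleton clause (hot), hot = true.
This assignment satisfies each clause.
A satisfying assignment: right=true, hot=true, lime=true, mist=false, cold=false, mild=true.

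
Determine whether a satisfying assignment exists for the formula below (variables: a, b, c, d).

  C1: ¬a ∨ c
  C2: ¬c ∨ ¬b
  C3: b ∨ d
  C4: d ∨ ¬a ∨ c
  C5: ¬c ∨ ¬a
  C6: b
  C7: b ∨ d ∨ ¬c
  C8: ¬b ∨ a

No, unsatisfiable

From the singleton clause (b), b = True.
From the singleton clause (¬c), c = False.
From the singleton clause (¬a), a = False.
But (a) is also a unit clause — contradiction.
No assignment satisfies every clause.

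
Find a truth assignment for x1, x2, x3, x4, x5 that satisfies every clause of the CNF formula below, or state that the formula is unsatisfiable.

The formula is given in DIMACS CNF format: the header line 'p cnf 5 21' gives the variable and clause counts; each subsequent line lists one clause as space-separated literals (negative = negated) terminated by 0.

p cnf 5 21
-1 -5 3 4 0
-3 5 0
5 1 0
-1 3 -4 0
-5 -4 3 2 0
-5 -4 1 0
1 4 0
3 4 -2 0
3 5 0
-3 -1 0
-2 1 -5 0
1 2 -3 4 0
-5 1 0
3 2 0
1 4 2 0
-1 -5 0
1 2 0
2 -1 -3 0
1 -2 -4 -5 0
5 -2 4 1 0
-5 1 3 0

Branch on x3: set x3 = False.
(x5) alone gives x5 = True.
(x1) alone gives x1 = True.
But (¬x1) is also a unit clause — contradiction.
That branch fails; take x3 = True instead.
(x5) alone gives x5 = True.
(¬x1) alone gives x1 = False.
But (x1) is also a unit clause — contradiction.
Both values of x3 lead to a conflict.

UNSATISFIABLE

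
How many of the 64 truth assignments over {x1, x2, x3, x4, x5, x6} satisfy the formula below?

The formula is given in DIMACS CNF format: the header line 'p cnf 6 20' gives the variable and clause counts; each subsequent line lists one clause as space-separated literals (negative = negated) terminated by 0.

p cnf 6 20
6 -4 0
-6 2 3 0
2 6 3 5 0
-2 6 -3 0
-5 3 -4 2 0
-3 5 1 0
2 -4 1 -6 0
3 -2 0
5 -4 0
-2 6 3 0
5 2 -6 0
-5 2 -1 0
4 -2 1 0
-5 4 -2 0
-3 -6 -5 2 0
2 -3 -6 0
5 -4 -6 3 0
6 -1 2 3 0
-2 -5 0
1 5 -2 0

There are 2^6 = 64 truth assignments over (x1, x2, x3, x4, x5, x6).
Split on x1. With x1 = True, the clauses containing x1 are satisfied and ¬x1 drops from the rest; 2 of the 2^5 = 32 assignments to the other variables satisfy what remains.
With x1 = False, by the same count on the reduced clause set, 2 assignments work.
(One model: x1=F, x2=F, x3=F, x4=F, x5=T, x6=F.)
Total: 2 + 2 = 4.

4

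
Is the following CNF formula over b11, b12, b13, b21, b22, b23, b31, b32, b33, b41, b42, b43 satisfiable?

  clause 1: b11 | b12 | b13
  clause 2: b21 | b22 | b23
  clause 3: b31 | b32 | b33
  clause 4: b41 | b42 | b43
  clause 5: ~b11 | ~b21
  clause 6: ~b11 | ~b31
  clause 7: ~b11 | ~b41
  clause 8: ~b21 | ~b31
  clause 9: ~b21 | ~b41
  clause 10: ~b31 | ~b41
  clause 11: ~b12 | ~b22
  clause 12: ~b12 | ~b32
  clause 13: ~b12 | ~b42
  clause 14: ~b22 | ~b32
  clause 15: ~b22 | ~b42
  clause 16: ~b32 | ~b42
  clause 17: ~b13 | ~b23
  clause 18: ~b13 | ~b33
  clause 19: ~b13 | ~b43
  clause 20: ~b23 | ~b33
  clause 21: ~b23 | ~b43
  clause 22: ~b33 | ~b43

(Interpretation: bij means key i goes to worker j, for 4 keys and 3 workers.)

No, unsatisfiable

Branch on b11: set b11 = 0.
Branch on b12: set b12 = 1.
Unit clause (~b22) forces b22 = 0.
Unit clause (~b32) forces b32 = 0.
Unit clause (~b42) forces b42 = 0.
Branch on b21: set b21 = 1.
Unit clause (~b31) forces b31 = 0.
Unit clause (b33) forces b33 = 1.
Unit clause (~b41) forces b41 = 0.
Unit clause (b43) forces b43 = 1.
That conflicts with the unit clause (~b43).
That branch fails; take b21 = 0 instead.
Unit clause (b23) forces b23 = 1.
Unit clause (~b13) forces b13 = 0.
Unit clause (~b33) forces b33 = 0.
Unit clause (b31) forces b31 = 1.
Unit clause (~b41) forces b41 = 0.
Unit clause (b43) forces b43 = 1.
That conflicts with the unit clause (~b43).
Neither b21 = 1 nor b21 = 0 works.
That branch fails; take b12 = 0 instead.
Unit clause (b13) forces b13 = 1.
Unit clause (~b23) forces b23 = 0.
Unit clause (~b33) forces b33 = 0.
Unit clause (~b43) forces b43 = 0.
Branch on b21: set b21 = 1.
Unit clause (~b31) forces b31 = 0.
Unit clause (b32) forces b32 = 1.
Unit clause (~b41) forces b41 = 0.
Unit clause (b42) forces b42 = 1.
That conflicts with the unit clause (~b42).
That branch fails; take b21 = 0 instead.
Unit clause (b22) forces b22 = 1.
Unit clause (~b32) forces b32 = 0.
Unit clause (b31) forces b31 = 1.
Unit clause (~b41) forces b41 = 0.
Unit clause (b42) forces b42 = 1.
That conflicts with the unit clause (~b42).
Neither b21 = 1 nor b21 = 0 works.
Neither b12 = 1 nor b12 = 0 works.
That branch fails; take b11 = 1 instead.
Unit clause (~b21) forces b21 = 0.
Unit clause (~b31) forces b31 = 0.
Unit clause (~b41) forces b41 = 0.
Branch on b22: set b22 = 1.
Unit clause (~b12) forces b12 = 0.
Unit clause (~b32) forces b32 = 0.
Unit clause (b33) forces b33 = 1.
Unit clause (~b42) forces b42 = 0.
Unit clause (b43) forces b43 = 1.
That conflicts with the unit clause (~b43).
That branch fails; take b22 = 0 instead.
Unit clause (b23) forces b23 = 1.
Unit clause (~b13) forces b13 = 0.
Unit clause (~b33) forces b33 = 0.
Unit clause (b32) forces b32 = 1.
Unit clause (~b12) forces b12 = 0.
Unit clause (~b42) forces b42 = 0.
Unit clause (b43) forces b43 = 1.
That conflicts with the unit clause (~b43).
Neither b22 = 1 nor b22 = 0 works.
Neither b11 = 1 nor b11 = 0 works.
No assignment satisfies every clause.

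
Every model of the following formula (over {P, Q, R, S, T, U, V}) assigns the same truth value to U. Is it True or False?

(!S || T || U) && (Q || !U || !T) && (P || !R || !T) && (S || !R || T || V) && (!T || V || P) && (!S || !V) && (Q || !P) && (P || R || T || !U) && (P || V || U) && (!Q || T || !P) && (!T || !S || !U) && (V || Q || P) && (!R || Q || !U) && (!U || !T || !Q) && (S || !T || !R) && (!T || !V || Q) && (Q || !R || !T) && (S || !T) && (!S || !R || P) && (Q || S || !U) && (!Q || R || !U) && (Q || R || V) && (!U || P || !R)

False

Suppose U = true.
Suppose Q = true.
(!T) alone gives T = false.
(!P) alone gives P = false.
(R) alone gives R = true.
That conflicts with the unit clause (!R).
So Q must be the other value — set Q = false.
(!T) alone gives T = false.
(!P) alone gives P = false.
(R) alone gives R = true.
That conflicts with the unit clause (!R).
Neither Q = true nor Q = false works.
So every satisfying assignment has U = False.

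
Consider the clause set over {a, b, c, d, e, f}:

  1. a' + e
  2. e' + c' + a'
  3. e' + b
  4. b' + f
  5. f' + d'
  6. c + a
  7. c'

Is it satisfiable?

From the singleton clause (c'), c = 0.
From the singleton clause (a), a = 1.
From the singleton clause (e), e = 1.
From the singleton clause (b), b = 1.
From the singleton clause (f), f = 1.
From the singleton clause (d'), d = 0.
Every clause now holds.
A satisfying assignment: a ↦ 1,  b ↦ 1,  c ↦ 0,  d ↦ 0,  e ↦ 1,  f ↦ 1.

Yes, satisfiable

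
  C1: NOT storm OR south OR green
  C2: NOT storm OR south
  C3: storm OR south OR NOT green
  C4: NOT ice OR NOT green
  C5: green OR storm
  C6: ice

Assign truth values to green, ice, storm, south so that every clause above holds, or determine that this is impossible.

Unit clause (ice) forces ice = true.
Unit clause (NOT green) forces green = false.
Unit clause (storm) forces storm = true.
Unit clause (south) forces south = true.
Every clause now holds.

green ↦ false, ice ↦ true, storm ↦ true, south ↦ true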